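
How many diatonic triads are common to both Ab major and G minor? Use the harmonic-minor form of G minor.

Diatonic triads of Ab major: Ab (I), Bbm (ii), Cm (iii), Db (IV), Eb (V), Fm (vi), Gdim (vii°).
Diatonic triads of G minor (harmonic minor): Gm (i), Adim (ii°), Bbaug (III+), Cm (iv), D (V), Eb (VI), F#dim (vii°).
Matching root and quality in both lists: Cm, Eb.
That gives 2 common triads.

2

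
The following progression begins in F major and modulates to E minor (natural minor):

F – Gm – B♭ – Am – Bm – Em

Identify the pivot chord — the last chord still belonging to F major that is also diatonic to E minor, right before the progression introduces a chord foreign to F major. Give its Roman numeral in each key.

Chords diatonic to F major: F, Gm, Am, B♭, C, Dm, Edim.
Reading the progression, the first chord not in that set is Bm, so the modulation leaves F major there.
The chord immediately before Bm is Am, which is diatonic to both keys: iii in F major and iv in E minor.

Am — iii in F major, iv in E minor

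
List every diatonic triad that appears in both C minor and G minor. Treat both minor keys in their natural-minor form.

Cm, E♭, Gm, B♭

Triads in C minor (natural minor): Cm (i), Ddim (ii°), E♭ (III), Fm (iv), Gm (v), A♭ (VI), B♭ (VII).
Triads in G minor (natural minor): Gm (i), Adim (ii°), B♭ (III), Cm (iv), Dm (v), E♭ (VI), F (VII).
Shared triads with their functions: Cm (i in C minor, iv in G minor); E♭ (III in C minor, VI in G minor); Gm (v in C minor, i in G minor); B♭ (VII in C minor, III in G minor).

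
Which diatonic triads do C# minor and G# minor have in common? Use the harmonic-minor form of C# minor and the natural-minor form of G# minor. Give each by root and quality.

C#m

Triads in C# minor (harmonic minor): C# minor (i), D# diminished (ii°), E augmented (III+), F# minor (iv), G# major (V), A major (VI), B# diminished (vii°).
Triads in G# minor (natural minor): G# minor (i), A# diminished (ii°), B major (III), C# minor (iv), D# minor (v), E major (VI), F# major (VII).
Shared triads with their functions: C# minor (i in C# minor, iv in G# minor).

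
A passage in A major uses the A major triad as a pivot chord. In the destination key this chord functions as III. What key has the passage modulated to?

F# minor

The numeral III denotes a major triad on scale degree 3. With A on degree 3, the tonic of the new key is F#.
Degree 3 carries a major triad in natural-minor keys, so the destination is F# minor.
Check: the diatonic triads of F# minor (natural minor) are F#m (i), G#dim (ii°), A (III), Bm (iv), C#m (v), D (VI), E (VII) — A major is indeed III.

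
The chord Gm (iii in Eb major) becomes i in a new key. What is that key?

G minor

The numeral i denotes a minor triad on scale degree 1. With G on degree 1, the tonic of the new key is G.
Degree 1 carries a minor triad in minor keys, so the destination is G minor.
Check: the diatonic triads of G minor (natural minor) are Gm (i), Adim (ii°), Bb (III), Cm (iv), Dm (v), Eb (VI), F (VII) — Gm is indeed i.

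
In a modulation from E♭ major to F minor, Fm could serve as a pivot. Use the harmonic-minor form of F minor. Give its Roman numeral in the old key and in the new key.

ii in E♭ major; i in F minor

The scale of E♭ major is E♭ F G A♭ B♭ C D; F is degree 2, and the triad built there (F-A♭-C) is minor, so it is ii.
The scale of F minor (harmonic minor) is F G A♭ B♭ C D♭ E; F is degree 1, and the triad built there (F-A♭-C) is minor, so it is i.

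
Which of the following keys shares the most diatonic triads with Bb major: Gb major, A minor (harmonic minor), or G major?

Triads of Bb major: Bb (I), Cm (ii), Dm (iii), Eb (IV), F (V), Gm (vi), Adim (vii°).
Gb major shares 0: none.
A minor (harmonic minor) shares 2: Dm, F.
G major shares 0: none.
The most common triads (2) are shared with A minor.

A minor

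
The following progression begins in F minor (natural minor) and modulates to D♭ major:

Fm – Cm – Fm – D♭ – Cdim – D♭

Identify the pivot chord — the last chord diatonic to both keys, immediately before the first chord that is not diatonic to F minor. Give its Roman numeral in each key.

Chords diatonic to F minor: Fm, Gdim, A♭, B♭m, Cm, D♭, E♭.
Reading the progression, the first chord not in that set is Cdim, so the modulation leaves F minor there.
The chord immediately before Cdim is D♭, which is diatonic to both keys: VI in F minor and I in D♭ major.

D♭ — VI in F minor, I in D♭ major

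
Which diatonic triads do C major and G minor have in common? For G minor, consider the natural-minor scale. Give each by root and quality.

Triads in C major: C (I), Dm (ii), Em (iii), F (IV), G (V), Am (vi), Bdim (vii°).
Triads in G minor (natural minor): Gm (i), Adim (ii°), B♭ (III), Cm (iv), Dm (v), E♭ (VI), F (VII).
Shared triads with their functions: Dm (ii in C major, v in G minor); F (IV in C major, VII in G minor).

Dm, F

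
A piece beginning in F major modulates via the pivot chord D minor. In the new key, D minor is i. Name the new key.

D minor

The numeral i denotes a minor triad on scale degree 1. With D on degree 1, the tonic of the new key is D.
Degree 1 carries a minor triad in minor keys, so the destination is D minor.
Check: the diatonic triads of D minor (natural minor) are Dm (i), Edim (ii°), F (III), Gm (iv), Am (v), Bb (VI), C (VII) — D minor is indeed i.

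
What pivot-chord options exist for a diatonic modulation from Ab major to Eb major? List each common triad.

Ab, Cm, Eb, Fm

Triads in Ab major: Ab (I), Bbm (ii), Cm (iii), Db (IV), Eb (V), Fm (vi), Gdim (vii°).
Triads in Eb major: Eb (I), Fm (ii), Gm (iii), Ab (IV), Bb (V), Cm (vi), Ddim (vii°).
Shared triads with their functions: Ab (I in Ab major, IV in Eb major); Cm (iii in Ab major, vi in Eb major); Eb (V in Ab major, I in Eb major); Fm (vi in Ab major, ii in Eb major).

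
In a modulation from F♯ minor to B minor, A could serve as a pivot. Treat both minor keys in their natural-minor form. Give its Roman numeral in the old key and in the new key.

The scale of F♯ minor (natural minor) is F♯ G♯ A B C♯ D E; A is degree 3, and the triad built there (A-C♯-E) is major, so it is III.
The scale of B minor (natural minor) is B C♯ D E F♯ G A; A is degree 7, and the triad built there (A-C♯-E) is major, so it is VII.

III in F♯ minor; VII in B minor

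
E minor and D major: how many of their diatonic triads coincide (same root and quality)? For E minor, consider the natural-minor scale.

Diatonic triads of E minor (natural minor): Em (i), F#dim (ii°), G (III), Am (iv), Bm (v), C (VI), D (VII).
Diatonic triads of D major: D (I), Em (ii), F#m (iii), G (IV), A (V), Bm (vi), C#dim (vii°).
Matching root and quality in both lists: Em, G, Bm, D.
That gives 4 common triads.

4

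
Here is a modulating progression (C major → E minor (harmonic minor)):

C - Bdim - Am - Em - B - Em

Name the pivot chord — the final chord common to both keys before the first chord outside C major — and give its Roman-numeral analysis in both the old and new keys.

Em — iii in C major, i in E minor

Chords diatonic to C major: C, Dm, Em, F, G, Am, Bdim.
Reading the progression, the first chord not in that set is B, so the modulation leaves C major there.
The chord immediately before B is Em, which is diatonic to both keys: iii in C major and i in E minor.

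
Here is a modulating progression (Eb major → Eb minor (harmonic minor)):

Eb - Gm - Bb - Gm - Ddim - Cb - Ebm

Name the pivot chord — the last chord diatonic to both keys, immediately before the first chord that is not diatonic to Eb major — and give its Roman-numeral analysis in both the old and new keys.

Ddim — vii° in Eb major, vii° in Eb minor

Chords diatonic to Eb major: Eb, Fm, Gm, Ab, Bb, Cm, Ddim.
Reading the progression, the first chord not in that set is Cb, so the modulation leaves Eb major there.
The chord immediately before Cb is Ddim, which is diatonic to both keys: vii° in Eb major and vii° in Eb minor.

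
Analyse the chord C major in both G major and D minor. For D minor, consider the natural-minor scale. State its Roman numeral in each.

IV in G major; VII in D minor

The scale of G major is G A B C D E F♯; C is degree 4, and the triad built there (C-E-G) is major, so it is IV.
The scale of D minor (natural minor) is D E F G A B♭ C; C is degree 7, and the triad built there (C-E-G) is major, so it is VII.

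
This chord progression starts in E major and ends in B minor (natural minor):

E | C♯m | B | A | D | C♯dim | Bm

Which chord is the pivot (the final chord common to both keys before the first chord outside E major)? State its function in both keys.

Chords diatonic to E major: E, F♯m, G♯m, A, B, C♯m, D♯dim.
Reading the progression, the first chord not in that set is D, so the modulation leaves E major there.
The chord immediately before D is A, which is diatonic to both keys: IV in E major and VII in B minor.

A — IV in E major, VII in B minor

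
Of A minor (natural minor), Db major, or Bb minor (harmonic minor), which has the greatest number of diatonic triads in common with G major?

Triads of G major: G (I), Am (ii), Bm (iii), C (IV), D (V), Em (vi), F#dim (vii°).
A minor (natural minor) shares 4: G, Am, C, Em.
Db major shares 0: none.
Bb minor (harmonic minor) shares 0: none.
The most common triads (4) are shared with A minor.

A minor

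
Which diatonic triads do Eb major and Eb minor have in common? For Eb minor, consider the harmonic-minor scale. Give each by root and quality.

Bb, Ddim

Triads in Eb major: Eb major (I), F minor (ii), G minor (iii), Ab major (IV), Bb major (V), C minor (vi), D diminished (vii°).
Triads in Eb minor (harmonic minor): Eb minor (i), F diminished (ii°), Gb augmented (III+), Ab minor (iv), Bb major (V), Cb major (VI), D diminished (vii°).
Shared triads with their functions: Bb major (V in Eb major, V in Eb minor); D diminished (vii° in Eb major, vii° in Eb minor).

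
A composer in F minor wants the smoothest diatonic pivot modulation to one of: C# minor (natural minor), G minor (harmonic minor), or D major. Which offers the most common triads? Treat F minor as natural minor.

Triads of F minor (natural minor): F minor (i), G diminished (ii°), Ab major (III), Bb minor (iv), C minor (v), Db major (VI), Eb major (VII).
C# minor (natural minor) shares 0: none.
G minor (harmonic minor) shares 2: Cm, Eb.
D major shares 0: none.
The most common triads (2) are shared with G minor.

G minor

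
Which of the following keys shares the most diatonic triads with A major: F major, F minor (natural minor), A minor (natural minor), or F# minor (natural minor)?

Triads of A major: A (I), Bm (ii), C#m (iii), D (IV), E (V), F#m (vi), G#dim (vii°).
F major shares 0: none.
F minor (natural minor) shares 0: none.
A minor (natural minor) shares 0: none.
F# minor (natural minor) shares 7: A, Bm, C#m, D, E, F#m, G#dim.
The most common triads (7) are shared with F# minor.

F# minor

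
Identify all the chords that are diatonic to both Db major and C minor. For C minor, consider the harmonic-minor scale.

Triads in Db major: Db (I), Ebm (ii), Fm (iii), Gb (IV), Ab (V), Bbm (vi), Cdim (vii°).
Triads in C minor (harmonic minor): Cm (i), Ddim (ii°), Ebaug (III+), Fm (iv), G (V), Ab (VI), Bdim (vii°).
Shared triads with their functions: Fm (iii in Db major, iv in C minor); Ab (V in Db major, VI in C minor).

Fm, Ab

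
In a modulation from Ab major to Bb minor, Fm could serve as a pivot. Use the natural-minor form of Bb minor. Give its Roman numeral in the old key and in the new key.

vi in Ab major; v in Bb minor

The scale of Ab major is Ab Bb C Db Eb F G; F is degree 6, and the triad built there (F-Ab-C) is minor, so it is vi.
The scale of Bb minor (natural minor) is Bb C Db Eb F Gb Ab; F is degree 5, and the triad built there (F-Ab-C) is minor, so it is v.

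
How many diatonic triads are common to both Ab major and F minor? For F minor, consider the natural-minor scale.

Diatonic triads of Ab major: Ab (I), Bbm (ii), Cm (iii), Db (IV), Eb (V), Fm (vi), Gdim (vii°).
Diatonic triads of F minor (natural minor): Fm (i), Gdim (ii°), Ab (III), Bbm (iv), Cm (v), Db (VI), Eb (VII).
Matching root and quality in both lists: Ab, Bbm, Cm, Db, Eb, Fm, Gdim.
That gives 7 common triads.

7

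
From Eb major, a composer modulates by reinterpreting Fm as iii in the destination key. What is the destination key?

The numeral iii denotes a minor triad on scale degree 3. With F on degree 3, the tonic of the new key is Db.
Degree 3 carries a minor triad in major keys, so the destination is Db major.
Check: the diatonic triads of Db major are Db (I), Ebm (ii), Fm (iii), Gb (IV), Ab (V), Bbm (vi), Cdim (vii°) — Fm is indeed iii.

Db major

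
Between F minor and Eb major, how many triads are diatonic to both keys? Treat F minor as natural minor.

Diatonic triads of F minor (natural minor): Fm (i), Gdim (ii°), Ab (III), Bbm (iv), Cm (v), Db (VI), Eb (VII).
Diatonic triads of Eb major: Eb (I), Fm (ii), Gm (iii), Ab (IV), Bb (V), Cm (vi), Ddim (vii°).
Matching root and quality in both lists: Fm, Ab, Cm, Eb.
That gives 4 common triads.

4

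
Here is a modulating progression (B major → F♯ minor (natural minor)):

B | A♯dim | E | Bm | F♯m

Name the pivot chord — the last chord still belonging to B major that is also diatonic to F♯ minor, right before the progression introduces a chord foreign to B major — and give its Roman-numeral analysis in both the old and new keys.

Chords diatonic to B major: B, C♯m, D♯m, E, F♯, G♯m, A♯dim.
Reading the progression, the first chord not in that set is Bm, so the modulation leaves B major there.
The chord immediately before Bm is E, which is diatonic to both keys: IV in B major and VII in F♯ minor.

E — IV in B major, VII in F♯ minor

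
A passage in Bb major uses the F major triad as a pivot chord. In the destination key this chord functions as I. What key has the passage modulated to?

The numeral I denotes a major triad on scale degree 1. With F on degree 1, the tonic of the new key is F.
Degree 1 carries a major triad in major keys, so the destination is F major.
Check: the diatonic triads of F major are F (I), Gm (ii), Am (iii), Bb (IV), C (V), Dm (vi), Edim (vii°) — F major is indeed I.

F major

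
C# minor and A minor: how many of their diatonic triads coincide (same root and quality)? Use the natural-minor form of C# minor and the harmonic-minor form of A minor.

1

Diatonic triads of C# minor (natural minor): C#m (i), D#dim (ii°), E (III), F#m (iv), G#m (v), A (VI), B (VII).
Diatonic triads of A minor (harmonic minor): Am (i), Bdim (ii°), Caug (III+), Dm (iv), E (V), F (VI), G#dim (vii°).
Matching root and quality in both lists: E.
That gives 1 common triad.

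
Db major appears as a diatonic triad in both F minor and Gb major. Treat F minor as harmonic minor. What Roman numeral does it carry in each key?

VI in F minor; V in Gb major

The scale of F minor (harmonic minor) is F G Ab Bb C Db E; Db is degree 6, and the triad built there (Db-F-Ab) is major, so it is VI.
The scale of Gb major is Gb Ab Bb Cb Db Eb F; Db is degree 5, and the triad built there (Db-F-Ab) is major, so it is V.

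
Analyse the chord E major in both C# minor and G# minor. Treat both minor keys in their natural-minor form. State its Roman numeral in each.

The scale of C# minor (natural minor) is C# D# E F# G# A B; E is degree 3, and the triad built there (E-G#-B) is major, so it is III.
The scale of G# minor (natural minor) is G# A# B C# D# E F#; E is degree 6, and the triad built there (E-G#-B) is major, so it is VI.

III in C# minor; VI in G# minor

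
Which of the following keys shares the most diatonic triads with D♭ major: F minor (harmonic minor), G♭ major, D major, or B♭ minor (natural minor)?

B♭ minor

Triads of D♭ major: D♭ (I), E♭m (ii), Fm (iii), G♭ (IV), A♭ (V), B♭m (vi), Cdim (vii°).
F minor (harmonic minor) shares 3: D♭, Fm, B♭m.
G♭ major shares 4: D♭, E♭m, G♭, B♭m.
D major shares 0: none.
B♭ minor (natural minor) shares 7: D♭, E♭m, Fm, G♭, A♭, B♭m, Cdim.
The most common triads (7) are shared with B♭ minor.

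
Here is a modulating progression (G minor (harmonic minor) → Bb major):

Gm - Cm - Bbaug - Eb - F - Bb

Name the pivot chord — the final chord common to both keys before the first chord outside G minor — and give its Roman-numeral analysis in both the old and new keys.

Eb — VI in G minor, IV in Bb major

Chords diatonic to G minor: Gm, Adim, Bbaug, Cm, D, Eb, F#dim.
Reading the progression, the first chord not in that set is F, so the modulation leaves G minor there.
The chord immediately before F is Eb, which is diatonic to both keys: VI in G minor and IV in Bb major.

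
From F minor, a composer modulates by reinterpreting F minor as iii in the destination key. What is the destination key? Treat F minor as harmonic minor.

The numeral iii denotes a minor triad on scale degree 3. With F on degree 3, the tonic of the new key is D♭.
Degree 3 carries a minor triad in major keys, so the destination is D♭ major.
Check: the diatonic triads of D♭ major are D♭ (I), E♭m (ii), Fm (iii), G♭ (IV), A♭ (V), B♭m (vi), Cdim (vii°) — F minor is indeed iii.

D♭ major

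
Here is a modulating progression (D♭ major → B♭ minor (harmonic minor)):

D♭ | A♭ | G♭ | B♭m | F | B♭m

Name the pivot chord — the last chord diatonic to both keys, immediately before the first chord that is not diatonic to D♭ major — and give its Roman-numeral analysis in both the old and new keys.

Chords diatonic to D♭ major: D♭, E♭m, Fm, G♭, A♭, B♭m, Cdim.
Reading the progression, the first chord not in that set is F, so the modulation leaves D♭ major there.
The chord immediately before F is B♭m, which is diatonic to both keys: vi in D♭ major and i in B♭ minor.

B♭m — vi in D♭ major, i in B♭ minor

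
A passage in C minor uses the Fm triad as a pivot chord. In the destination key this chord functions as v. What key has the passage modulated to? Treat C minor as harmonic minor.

B♭ minor

The numeral v denotes a minor triad on scale degree 5. With F on degree 5, the tonic of the new key is B♭.
Degree 5 carries a minor triad in natural-minor keys, so the destination is B♭ minor.
Check: the diatonic triads of B♭ minor (natural minor) are B♭m (i), Cdim (ii°), D♭ (III), E♭m (iv), Fm (v), G♭ (VI), A♭ (VII) — Fm is indeed v.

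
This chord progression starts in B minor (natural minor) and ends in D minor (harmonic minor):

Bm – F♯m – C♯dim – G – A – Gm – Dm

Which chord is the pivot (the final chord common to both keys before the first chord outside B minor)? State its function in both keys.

Chords diatonic to B minor: Bm, C♯dim, D, Em, F♯m, G, A.
Reading the progression, the first chord not in that set is Gm, so the modulation leaves B minor there.
The chord immediately before Gm is A, which is diatonic to both keys: VII in B minor and V in D minor.

A — VII in B minor, V in D minor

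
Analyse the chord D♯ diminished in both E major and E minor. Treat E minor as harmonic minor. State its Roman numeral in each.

vii° in E major; vii° in E minor

The scale of E major is E F♯ G♯ A B C♯ D♯; D♯ is degree 7, and the triad built there (D♯-F♯-A) is diminished, so it is vii°.
The scale of E minor (harmonic minor) is E F♯ G A B C D♯; D♯ is degree 7, and the triad built there (D♯-F♯-A) is diminished, so it is vii°.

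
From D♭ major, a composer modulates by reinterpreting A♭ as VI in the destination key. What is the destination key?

The numeral VI denotes a major triad on scale degree 6. With A♭ on degree 6, the tonic of the new key is C.
Degree 6 carries a major triad in minor keys, so the destination is C minor.
Check: the diatonic triads of C minor (natural minor) are Cm (i), Ddim (ii°), E♭ (III), Fm (iv), Gm (v), A♭ (VI), B♭ (VII) — A♭ is indeed VI.

C minor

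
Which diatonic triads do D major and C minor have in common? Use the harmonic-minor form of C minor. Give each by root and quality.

G

Triads in D major: D major (I), E minor (ii), F# minor (iii), G major (IV), A major (V), B minor (vi), C# diminished (vii°).
Triads in C minor (harmonic minor): C minor (i), D diminished (ii°), Eb augmented (III+), F minor (iv), G major (V), Ab major (VI), B diminished (vii°).
Shared triads with their functions: G major (IV in D major, V in C minor).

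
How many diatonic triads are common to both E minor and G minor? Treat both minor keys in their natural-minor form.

0

Diatonic triads of E minor (natural minor): Em (i), F#dim (ii°), G (III), Am (iv), Bm (v), C (VI), D (VII).
Diatonic triads of G minor (natural minor): Gm (i), Adim (ii°), Bb (III), Cm (iv), Dm (v), Eb (VI), F (VII).
No triad has the same root and quality in both keys.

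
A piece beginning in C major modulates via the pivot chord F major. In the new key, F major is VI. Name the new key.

The numeral VI denotes a major triad on scale degree 6. With F on degree 6, the tonic of the new key is A.
Degree 6 carries a major triad in minor keys, so the destination is A minor.
Check: the diatonic triads of A minor (natural minor) are Am (i), Bdim (ii°), C (III), Dm (iv), Em (v), F (VI), G (VII) — F major is indeed VI.

A minor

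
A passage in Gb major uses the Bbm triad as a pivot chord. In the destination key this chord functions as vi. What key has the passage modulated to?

The numeral vi denotes a minor triad on scale degree 6. With Bb on degree 6, the tonic of the new key is Db.
Degree 6 carries a minor triad in major keys, so the destination is Db major.
Check: the diatonic triads of Db major are Db (I), Ebm (ii), Fm (iii), Gb (IV), Ab (V), Bbm (vi), Cdim (vii°) — Bbm is indeed vi.

Db major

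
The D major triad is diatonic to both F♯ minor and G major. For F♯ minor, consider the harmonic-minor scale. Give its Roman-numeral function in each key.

VI in F♯ minor; V in G major

The scale of F♯ minor (harmonic minor) is F♯ G♯ A B C♯ D E♯; D is degree 6, and the triad built there (D-F♯-A) is major, so it is VI.
The scale of G major is G A B C D E F♯; D is degree 5, and the triad built there (D-F♯-A) is major, so it is V.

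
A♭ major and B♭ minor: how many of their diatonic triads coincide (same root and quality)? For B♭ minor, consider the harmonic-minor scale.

Diatonic triads of A♭ major: A♭ (I), B♭m (ii), Cm (iii), D♭ (IV), E♭ (V), Fm (vi), Gdim (vii°).
Diatonic triads of B♭ minor (harmonic minor): B♭m (i), Cdim (ii°), D♭aug (III+), E♭m (iv), F (V), G♭ (VI), Adim (vii°).
Matching root and quality in both lists: B♭m.
That gives 1 common triad.

1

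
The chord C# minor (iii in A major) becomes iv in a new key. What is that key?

G# minor

The numeral iv denotes a minor triad on scale degree 4. With C# on degree 4, the tonic of the new key is G#.
Degree 4 carries a minor triad in minor keys, so the destination is G# minor.
Check: the diatonic triads of G# minor (natural minor) are G#m (i), A#dim (ii°), B (III), C#m (iv), D#m (v), E (VI), F# (VII) — C# minor is indeed iv.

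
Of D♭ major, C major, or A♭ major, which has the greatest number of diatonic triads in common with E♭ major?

A♭ major

Triads of E♭ major: E♭ major (I), F minor (ii), G minor (iii), A♭ major (IV), B♭ major (V), C minor (vi), D diminished (vii°).
D♭ major shares 2: Fm, A♭.
C major shares 0: none.
A♭ major shares 4: E♭, Fm, A♭, Cm.
The most common triads (4) are shared with A♭ major.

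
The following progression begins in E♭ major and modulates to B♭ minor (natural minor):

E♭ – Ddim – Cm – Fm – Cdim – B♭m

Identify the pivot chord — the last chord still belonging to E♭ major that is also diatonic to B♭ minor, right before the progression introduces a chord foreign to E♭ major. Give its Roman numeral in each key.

Chords diatonic to E♭ major: E♭, Fm, Gm, A♭, B♭, Cm, Ddim.
Reading the progression, the first chord not in that set is Cdim, so the modulation leaves E♭ major there.
The chord immediately before Cdim is Fm, which is diatonic to both keys: ii in E♭ major and v in B♭ minor.

Fm — ii in E♭ major, v in B♭ minor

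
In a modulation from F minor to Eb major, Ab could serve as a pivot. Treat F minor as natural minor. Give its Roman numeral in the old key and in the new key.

The scale of F minor (natural minor) is F G Ab Bb C Db Eb; Ab is degree 3, and the triad built there (Ab-C-Eb) is major, so it is III.
The scale of Eb major is Eb F G Ab Bb C D; Ab is degree 4, and the triad built there (Ab-C-Eb) is major, so it is IV.

III in F minor; IV in Eb major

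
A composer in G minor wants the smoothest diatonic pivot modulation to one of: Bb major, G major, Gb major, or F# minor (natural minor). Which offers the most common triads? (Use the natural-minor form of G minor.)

Bb major

Triads of G minor (natural minor): G minor (i), A diminished (ii°), Bb major (III), C minor (iv), D minor (v), Eb major (VI), F major (VII).
Bb major shares 7: Gm, Adim, Bb, Cm, Dm, Eb, F.
G major shares 0: none.
Gb major shares 0: none.
F# minor (natural minor) shares 0: none.
The most common triads (7) are shared with Bb major.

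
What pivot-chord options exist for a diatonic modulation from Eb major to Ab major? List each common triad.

Eb, Fm, Ab, Cm

Triads in Eb major: Eb (I), Fm (ii), Gm (iii), Ab (IV), Bb (V), Cm (vi), Ddim (vii°).
Triads in Ab major: Ab (I), Bbm (ii), Cm (iii), Db (IV), Eb (V), Fm (vi), Gdim (vii°).
Shared triads with their functions: Eb (I in Eb major, V in Ab major); Fm (ii in Eb major, vi in Ab major); Ab (IV in Eb major, I in Ab major); Cm (vi in Eb major, iii in Ab major).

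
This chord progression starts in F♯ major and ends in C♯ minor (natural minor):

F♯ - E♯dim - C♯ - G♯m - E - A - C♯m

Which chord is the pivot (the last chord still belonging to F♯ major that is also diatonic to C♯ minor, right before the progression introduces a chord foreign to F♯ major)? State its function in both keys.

G♯m — ii in F♯ major, v in C♯ minor

Chords diatonic to F♯ major: F♯, G♯m, A♯m, B, C♯, D♯m, E♯dim.
Reading the progression, the first chord not in that set is E, so the modulation leaves F♯ major there.
The chord immediately before E is G♯m, which is diatonic to both keys: ii in F♯ major and v in C♯ minor.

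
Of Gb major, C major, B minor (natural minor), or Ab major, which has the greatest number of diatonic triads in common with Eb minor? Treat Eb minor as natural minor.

Gb major

Triads of Eb minor (natural minor): Ebm (i), Fdim (ii°), Gb (III), Abm (iv), Bbm (v), Cb (VI), Db (VII).
Gb major shares 7: Ebm, Fdim, Gb, Abm, Bbm, Cb, Db.
C major shares 0: none.
B minor (natural minor) shares 0: none.
Ab major shares 2: Bbm, Db.
The most common triads (7) are shared with Gb major.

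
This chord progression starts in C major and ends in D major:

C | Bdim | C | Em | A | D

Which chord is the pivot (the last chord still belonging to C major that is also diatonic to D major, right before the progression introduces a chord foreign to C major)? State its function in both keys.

Em — iii in C major, ii in D major

Chords diatonic to C major: C, Dm, Em, F, G, Am, Bdim.
Reading the progression, the first chord not in that set is A, so the modulation leaves C major there.
The chord immediately before A is Em, which is diatonic to both keys: iii in C major and ii in D major.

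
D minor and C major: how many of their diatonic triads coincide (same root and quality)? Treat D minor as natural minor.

Diatonic triads of D minor (natural minor): D minor (i), E diminished (ii°), F major (III), G minor (iv), A minor (v), Bb major (VI), C major (VII).
Diatonic triads of C major: C major (I), D minor (ii), E minor (iii), F major (IV), G major (V), A minor (vi), B diminished (vii°).
Matching root and quality in both lists: D minor, F major, A minor, C major.
That gives 4 common triads.

4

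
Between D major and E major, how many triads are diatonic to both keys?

Diatonic triads of D major: D (I), Em (ii), F♯m (iii), G (IV), A (V), Bm (vi), C♯dim (vii°).
Diatonic triads of E major: E (I), F♯m (ii), G♯m (iii), A (IV), B (V), C♯m (vi), D♯dim (vii°).
Matching root and quality in both lists: F♯m, A.
That gives 2 common triads.

2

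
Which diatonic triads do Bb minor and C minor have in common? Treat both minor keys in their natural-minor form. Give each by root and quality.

Fm, Ab

Triads in Bb minor (natural minor): Bb minor (i), C diminished (ii°), Db major (III), Eb minor (iv), F minor (v), Gb major (VI), Ab major (VII).
Triads in C minor (natural minor): C minor (i), D diminished (ii°), Eb major (III), F minor (iv), G minor (v), Ab major (VI), Bb major (VII).
Shared triads with their functions: F minor (v in Bb minor, iv in C minor); Ab major (VII in Bb minor, VI in C minor).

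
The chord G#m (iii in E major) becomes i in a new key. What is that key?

The numeral i denotes a minor triad on scale degree 1. With G# on degree 1, the tonic of the new key is G#.
Degree 1 carries a minor triad in minor keys, so the destination is G# minor.
Check: the diatonic triads of G# minor (natural minor) are G#m (i), A#dim (ii°), B (III), C#m (iv), D#m (v), E (VI), F# (VII) — G#m is indeed i.

G# minor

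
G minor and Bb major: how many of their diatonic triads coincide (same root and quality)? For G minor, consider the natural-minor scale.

Diatonic triads of G minor (natural minor): G minor (i), A diminished (ii°), Bb major (III), C minor (iv), D minor (v), Eb major (VI), F major (VII).
Diatonic triads of Bb major: Bb major (I), C minor (ii), D minor (iii), Eb major (IV), F major (V), G minor (vi), A diminished (vii°).
Matching root and quality in both lists: G minor, A diminished, Bb major, C minor, D minor, Eb major, F major.
That gives 7 common triads.

7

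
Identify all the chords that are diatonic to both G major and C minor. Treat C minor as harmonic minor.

G

Triads in G major: G (I), Am (ii), Bm (iii), C (IV), D (V), Em (vi), F♯dim (vii°).
Triads in C minor (harmonic minor): Cm (i), Ddim (ii°), E♭aug (III+), Fm (iv), G (V), A♭ (VI), Bdim (vii°).
Shared triads with their functions: G (I in G major, V in C minor).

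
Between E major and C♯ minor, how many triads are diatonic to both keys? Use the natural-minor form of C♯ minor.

Diatonic triads of E major: E (I), F♯m (ii), G♯m (iii), A (IV), B (V), C♯m (vi), D♯dim (vii°).
Diatonic triads of C♯ minor (natural minor): C♯m (i), D♯dim (ii°), E (III), F♯m (iv), G♯m (v), A (VI), B (VII).
Matching root and quality in both lists: E, F♯m, G♯m, A, B, C♯m, D♯dim.
That gives 7 common triads.

7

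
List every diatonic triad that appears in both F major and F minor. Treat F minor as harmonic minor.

Triads in F major: F (I), Gm (ii), Am (iii), Bb (IV), C (V), Dm (vi), Edim (vii°).
Triads in F minor (harmonic minor): Fm (i), Gdim (ii°), Abaug (III+), Bbm (iv), C (V), Db (VI), Edim (vii°).
Shared triads with their functions: C (V in F major, V in F minor); Edim (vii° in F major, vii° in F minor).

C, Edim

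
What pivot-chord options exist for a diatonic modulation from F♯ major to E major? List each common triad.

Triads in F♯ major: F♯ major (I), G♯ minor (ii), A♯ minor (iii), B major (IV), C♯ major (V), D♯ minor (vi), E♯ diminished (vii°).
Triads in E major: E major (I), F♯ minor (ii), G♯ minor (iii), A major (IV), B major (V), C♯ minor (vi), D♯ diminished (vii°).
Shared triads with their functions: G♯ minor (ii in F♯ major, iii in E major); B major (IV in F♯ major, V in E major).

G♯m, B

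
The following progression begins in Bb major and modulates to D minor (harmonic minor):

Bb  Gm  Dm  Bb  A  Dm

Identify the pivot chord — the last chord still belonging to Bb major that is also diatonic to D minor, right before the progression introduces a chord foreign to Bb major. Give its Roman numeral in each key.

Bb — I in Bb major, VI in D minor

Chords diatonic to Bb major: Bb, Cm, Dm, Eb, F, Gm, Adim.
Reading the progression, the first chord not in that set is A, so the modulation leaves Bb major there.
The chord immediately before A is Bb, which is diatonic to both keys: I in Bb major and VI in D minor.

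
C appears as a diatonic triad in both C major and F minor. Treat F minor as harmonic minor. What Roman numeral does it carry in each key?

I in C major; V in F minor

The scale of C major is C D E F G A B; C is degree 1, and the triad built there (C-E-G) is major, so it is I.
The scale of F minor (harmonic minor) is F G Ab Bb C Db E; C is degree 5, and the triad built there (C-E-G) is major, so it is V.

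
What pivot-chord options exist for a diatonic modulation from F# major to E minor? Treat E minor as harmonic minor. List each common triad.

B

Triads in F# major: F# (I), G#m (ii), A#m (iii), B (IV), C# (V), D#m (vi), E#dim (vii°).
Triads in E minor (harmonic minor): Em (i), F#dim (ii°), Gaug (III+), Am (iv), B (V), C (VI), D#dim (vii°).
Shared triads with their functions: B (IV in F# major, V in E minor).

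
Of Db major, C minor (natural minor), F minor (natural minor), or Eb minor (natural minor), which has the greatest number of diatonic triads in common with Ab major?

Triads of Ab major: Ab major (I), Bb minor (ii), C minor (iii), Db major (IV), Eb major (V), F minor (vi), G diminished (vii°).
Db major shares 4: Ab, Bbm, Db, Fm.
C minor (natural minor) shares 4: Ab, Cm, Eb, Fm.
F minor (natural minor) shares 7: Ab, Bbm, Cm, Db, Eb, Fm, Gdim.
Eb minor (natural minor) shares 2: Bbm, Db.
The most common triads (7) are shared with F minor.

F minor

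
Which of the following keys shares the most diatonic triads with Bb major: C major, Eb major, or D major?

Triads of Bb major: Bb major (I), C minor (ii), D minor (iii), Eb major (IV), F major (V), G minor (vi), A diminished (vii°).
C major shares 2: Dm, F.
Eb major shares 4: Bb, Cm, Eb, Gm.
D major shares 0: none.
The most common triads (4) are shared with Eb major.

Eb major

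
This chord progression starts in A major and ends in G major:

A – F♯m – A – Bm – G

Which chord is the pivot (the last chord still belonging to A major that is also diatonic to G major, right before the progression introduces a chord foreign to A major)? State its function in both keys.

Chords diatonic to A major: A, Bm, C♯m, D, E, F♯m, G♯dim.
Reading the progression, the first chord not in that set is G, so the modulation leaves A major there.
The chord immediately before G is Bm, which is diatonic to both keys: ii in A major and iii in G major.

Bm — ii in A major, iii in G major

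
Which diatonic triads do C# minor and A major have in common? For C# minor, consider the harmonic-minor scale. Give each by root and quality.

Triads in C# minor (harmonic minor): C# minor (i), D# diminished (ii°), E augmented (III+), F# minor (iv), G# major (V), A major (VI), B# diminished (vii°).
Triads in A major: A major (I), B minor (ii), C# minor (iii), D major (IV), E major (V), F# minor (vi), G# diminished (vii°).
Shared triads with their functions: C# minor (i in C# minor, iii in A major); F# minor (iv in C# minor, vi in A major); A major (VI in C# minor, I in A major).

C#m, F#m, A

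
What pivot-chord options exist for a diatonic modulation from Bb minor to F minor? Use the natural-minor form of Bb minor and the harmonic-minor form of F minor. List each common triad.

Bbm, Db, Fm

Triads in Bb minor (natural minor): Bbm (i), Cdim (ii°), Db (III), Ebm (iv), Fm (v), Gb (VI), Ab (VII).
Triads in F minor (harmonic minor): Fm (i), Gdim (ii°), Abaug (III+), Bbm (iv), C (V), Db (VI), Edim (vii°).
Shared triads with their functions: Bbm (i in Bb minor, iv in F minor); Db (III in Bb minor, VI in F minor); Fm (v in Bb minor, i in F minor).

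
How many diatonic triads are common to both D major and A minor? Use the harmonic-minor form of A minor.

0

Diatonic triads of D major: D (I), Em (ii), F♯m (iii), G (IV), A (V), Bm (vi), C♯dim (vii°).
Diatonic triads of A minor (harmonic minor): Am (i), Bdim (ii°), Caug (III+), Dm (iv), E (V), F (VI), G♯dim (vii°).
No triad has the same root and quality in both keys.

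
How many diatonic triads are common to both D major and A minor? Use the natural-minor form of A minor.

Diatonic triads of D major: D major (I), E minor (ii), F♯ minor (iii), G major (IV), A major (V), B minor (vi), C♯ diminished (vii°).
Diatonic triads of A minor (natural minor): A minor (i), B diminished (ii°), C major (III), D minor (iv), E minor (v), F major (VI), G major (VII).
Matching root and quality in both lists: E minor, G major.
That gives 2 common triads.

2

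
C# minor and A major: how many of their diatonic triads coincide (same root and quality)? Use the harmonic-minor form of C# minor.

Diatonic triads of C# minor (harmonic minor): C#m (i), D#dim (ii°), Eaug (III+), F#m (iv), G# (V), A (VI), B#dim (vii°).
Diatonic triads of A major: A (I), Bm (ii), C#m (iii), D (IV), E (V), F#m (vi), G#dim (vii°).
Matching root and quality in both lists: C#m, F#m, A.
That gives 3 common triads.

3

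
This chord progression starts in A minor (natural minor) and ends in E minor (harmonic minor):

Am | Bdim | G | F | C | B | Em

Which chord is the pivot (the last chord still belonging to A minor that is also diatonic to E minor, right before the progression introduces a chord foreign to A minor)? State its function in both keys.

Chords diatonic to A minor: Am, Bdim, C, Dm, Em, F, G.
Reading the progression, the first chord not in that set is B, so the modulation leaves A minor there.
The chord immediately before B is C, which is diatonic to both keys: III in A minor and VI in E minor.

C — III in A minor, VI in E minor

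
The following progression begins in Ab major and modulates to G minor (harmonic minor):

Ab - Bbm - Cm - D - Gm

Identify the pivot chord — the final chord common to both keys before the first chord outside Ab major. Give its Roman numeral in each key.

Chords diatonic to Ab major: Ab, Bbm, Cm, Db, Eb, Fm, Gdim.
Reading the progression, the first chord not in that set is D, so the modulation leaves Ab major there.
The chord immediately before D is Cm, which is diatonic to both keys: iii in Ab major and iv in G minor.

Cm — iii in Ab major, iv in G minor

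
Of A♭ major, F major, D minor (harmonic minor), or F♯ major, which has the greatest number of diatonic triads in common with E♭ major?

A♭ major

Triads of E♭ major: E♭ (I), Fm (ii), Gm (iii), A♭ (IV), B♭ (V), Cm (vi), Ddim (vii°).
A♭ major shares 4: E♭, Fm, A♭, Cm.
F major shares 2: Gm, B♭.
D minor (harmonic minor) shares 2: Gm, B♭.
F♯ major shares 0: none.
The most common triads (4) are shared with A♭ major.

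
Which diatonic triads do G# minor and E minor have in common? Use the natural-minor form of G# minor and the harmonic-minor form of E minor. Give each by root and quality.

Triads in G# minor (natural minor): G#m (i), A#dim (ii°), B (III), C#m (iv), D#m (v), E (VI), F# (VII).
Triads in E minor (harmonic minor): Em (i), F#dim (ii°), Gaug (III+), Am (iv), B (V), C (VI), D#dim (vii°).
Shared triads with their functions: B (III in G# minor, V in E minor).

B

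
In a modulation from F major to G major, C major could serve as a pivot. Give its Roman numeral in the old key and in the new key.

V in F major; IV in G major

The scale of F major is F G A Bb C D E; C is degree 5, and the triad built there (C-E-G) is major, so it is V.
The scale of G major is G A B C D E F#; C is degree 4, and the triad built there (C-E-G) is major, so it is IV.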